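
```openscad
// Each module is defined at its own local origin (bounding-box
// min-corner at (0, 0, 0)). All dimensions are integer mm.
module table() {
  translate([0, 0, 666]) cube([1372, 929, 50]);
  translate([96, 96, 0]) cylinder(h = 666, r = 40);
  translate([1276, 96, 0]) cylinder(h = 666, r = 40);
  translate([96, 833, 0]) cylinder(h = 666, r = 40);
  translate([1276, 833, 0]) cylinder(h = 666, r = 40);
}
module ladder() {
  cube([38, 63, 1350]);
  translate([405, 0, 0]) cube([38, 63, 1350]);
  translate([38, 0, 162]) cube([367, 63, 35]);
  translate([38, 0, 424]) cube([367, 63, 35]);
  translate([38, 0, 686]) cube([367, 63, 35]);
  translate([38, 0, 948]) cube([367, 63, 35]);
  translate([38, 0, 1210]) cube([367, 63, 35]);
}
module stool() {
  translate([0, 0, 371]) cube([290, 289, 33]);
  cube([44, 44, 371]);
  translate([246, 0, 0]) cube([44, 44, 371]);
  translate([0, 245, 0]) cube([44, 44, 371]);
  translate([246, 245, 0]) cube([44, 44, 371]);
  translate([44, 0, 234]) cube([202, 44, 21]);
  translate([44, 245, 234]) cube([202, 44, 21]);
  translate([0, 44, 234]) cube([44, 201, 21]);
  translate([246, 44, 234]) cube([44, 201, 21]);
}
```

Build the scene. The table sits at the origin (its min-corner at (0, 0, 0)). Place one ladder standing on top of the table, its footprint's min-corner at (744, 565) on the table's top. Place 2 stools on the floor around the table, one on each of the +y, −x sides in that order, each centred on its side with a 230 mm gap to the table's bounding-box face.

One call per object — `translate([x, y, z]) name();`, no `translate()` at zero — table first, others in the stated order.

table();
translate([744, 565, 716]) ladder();
translate([541, 1159, 0]) stool();
translate([-520, 320, 0]) stool();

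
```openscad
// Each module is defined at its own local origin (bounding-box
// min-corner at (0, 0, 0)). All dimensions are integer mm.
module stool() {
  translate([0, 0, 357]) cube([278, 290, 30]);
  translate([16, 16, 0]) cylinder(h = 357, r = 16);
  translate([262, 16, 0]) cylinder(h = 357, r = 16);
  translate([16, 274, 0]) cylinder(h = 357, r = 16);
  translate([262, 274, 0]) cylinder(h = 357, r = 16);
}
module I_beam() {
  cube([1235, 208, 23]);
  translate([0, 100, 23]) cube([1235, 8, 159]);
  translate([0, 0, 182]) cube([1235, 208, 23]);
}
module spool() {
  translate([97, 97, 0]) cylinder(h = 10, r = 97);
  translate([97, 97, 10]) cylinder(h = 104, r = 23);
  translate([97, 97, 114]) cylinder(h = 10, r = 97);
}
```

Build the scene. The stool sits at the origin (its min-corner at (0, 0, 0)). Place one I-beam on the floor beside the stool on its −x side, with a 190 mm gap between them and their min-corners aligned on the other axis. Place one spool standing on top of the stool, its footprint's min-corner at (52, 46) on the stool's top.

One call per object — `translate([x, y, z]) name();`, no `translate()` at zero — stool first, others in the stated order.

stool();
translate([-1425, 0, 0]) I_beam();
translate([52, 46, 387]) spool();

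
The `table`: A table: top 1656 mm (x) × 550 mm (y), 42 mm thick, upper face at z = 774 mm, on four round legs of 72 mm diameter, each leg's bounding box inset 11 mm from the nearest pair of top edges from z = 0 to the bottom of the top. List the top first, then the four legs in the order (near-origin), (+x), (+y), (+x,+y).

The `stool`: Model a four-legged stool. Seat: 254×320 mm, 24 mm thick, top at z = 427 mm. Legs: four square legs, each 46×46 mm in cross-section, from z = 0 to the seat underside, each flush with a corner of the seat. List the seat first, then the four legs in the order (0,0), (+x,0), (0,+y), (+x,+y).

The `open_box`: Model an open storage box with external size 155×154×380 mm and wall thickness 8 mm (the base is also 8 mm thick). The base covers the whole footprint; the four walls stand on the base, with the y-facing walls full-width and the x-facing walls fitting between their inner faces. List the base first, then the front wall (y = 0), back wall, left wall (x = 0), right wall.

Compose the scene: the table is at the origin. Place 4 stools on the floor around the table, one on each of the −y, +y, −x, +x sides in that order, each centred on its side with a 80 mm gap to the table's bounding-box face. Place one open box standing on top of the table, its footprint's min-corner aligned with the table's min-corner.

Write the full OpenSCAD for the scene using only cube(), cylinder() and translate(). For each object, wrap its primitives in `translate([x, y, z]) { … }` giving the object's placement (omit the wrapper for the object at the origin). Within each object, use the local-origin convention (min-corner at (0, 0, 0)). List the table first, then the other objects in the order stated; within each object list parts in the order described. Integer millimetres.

translate([0, 0, 732]) cube([1656, 550, 42]);
translate([47, 47, 0]) cylinder(h = 732, r = 36);
translate([1609, 47, 0]) cylinder(h = 732, r = 36);
translate([47, 503, 0]) cylinder(h = 732, r = 36);
translate([1609, 503, 0]) cylinder(h = 732, r = 36);
translate([701, -400, 0]) {
  translate([0, 0, 403]) cube([254, 320, 24]);
  cube([46, 46, 403]);
  translate([208, 0, 0]) cube([46, 46, 403]);
  translate([0, 274, 0]) cube([46, 46, 403]);
  translate([208, 274, 0]) cube([46, 46, 403]);
}
translate([701, 630, 0]) {
  translate([0, 0, 403]) cube([254, 320, 24]);
  cube([46, 46, 403]);
  translate([208, 0, 0]) cube([46, 46, 403]);
  translate([0, 274, 0]) cube([46, 46, 403]);
  translate([208, 274, 0]) cube([46, 46, 403]);
}
translate([-334, 115, 0]) {
  translate([0, 0, 403]) cube([254, 320, 24]);
  cube([46, 46, 403]);
  translate([208, 0, 0]) cube([46, 46, 403]);
  translate([0, 274, 0]) cube([46, 46, 403]);
  translate([208, 274, 0]) cube([46, 46, 403]);
}
translate([1736, 115, 0]) {
  translate([0, 0, 403]) cube([254, 320, 24]);
  cube([46, 46, 403]);
  translate([208, 0, 0]) cube([46, 46, 403]);
  translate([0, 274, 0]) cube([46, 46, 403]);
  translate([208, 274, 0]) cube([46, 46, 403]);
}
translate([0, 0, 774]) {
  cube([155, 154, 8]);
  translate([0, 0, 8]) cube([155, 8, 372]);
  translate([0, 146, 8]) cube([155, 8, 372]);
  translate([0, 8, 8]) cube([8, 138, 372]);
  translate([147, 8, 8]) cube([8, 138, 372]);
}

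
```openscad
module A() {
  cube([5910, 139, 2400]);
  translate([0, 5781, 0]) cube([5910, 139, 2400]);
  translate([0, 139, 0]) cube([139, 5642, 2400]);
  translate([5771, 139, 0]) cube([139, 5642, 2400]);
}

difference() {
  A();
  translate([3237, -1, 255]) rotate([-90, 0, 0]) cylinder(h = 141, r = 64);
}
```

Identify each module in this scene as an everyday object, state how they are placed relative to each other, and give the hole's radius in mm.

A is a house frame. The house frame has a circular hole through its front wall. The hole's radius is 64 mm.

The subtracted cylinder has r = 64 mm.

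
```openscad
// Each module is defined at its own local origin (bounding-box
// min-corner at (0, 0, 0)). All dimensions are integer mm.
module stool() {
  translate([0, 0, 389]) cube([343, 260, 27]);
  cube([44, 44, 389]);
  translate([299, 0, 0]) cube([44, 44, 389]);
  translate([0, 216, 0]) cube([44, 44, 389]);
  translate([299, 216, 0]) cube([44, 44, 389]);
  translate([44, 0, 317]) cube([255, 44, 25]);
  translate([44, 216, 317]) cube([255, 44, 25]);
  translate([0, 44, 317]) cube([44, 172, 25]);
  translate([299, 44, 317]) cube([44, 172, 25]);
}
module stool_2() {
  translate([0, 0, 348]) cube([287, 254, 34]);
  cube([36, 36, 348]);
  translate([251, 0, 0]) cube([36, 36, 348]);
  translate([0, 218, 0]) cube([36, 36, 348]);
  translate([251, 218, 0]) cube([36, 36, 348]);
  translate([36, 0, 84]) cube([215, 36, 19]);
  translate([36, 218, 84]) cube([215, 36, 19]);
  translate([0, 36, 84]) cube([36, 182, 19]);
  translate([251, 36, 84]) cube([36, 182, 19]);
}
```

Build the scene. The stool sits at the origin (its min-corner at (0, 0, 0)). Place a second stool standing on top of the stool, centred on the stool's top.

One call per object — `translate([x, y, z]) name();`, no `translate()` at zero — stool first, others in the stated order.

stool();
translate([28, 3, 416]) stool_2();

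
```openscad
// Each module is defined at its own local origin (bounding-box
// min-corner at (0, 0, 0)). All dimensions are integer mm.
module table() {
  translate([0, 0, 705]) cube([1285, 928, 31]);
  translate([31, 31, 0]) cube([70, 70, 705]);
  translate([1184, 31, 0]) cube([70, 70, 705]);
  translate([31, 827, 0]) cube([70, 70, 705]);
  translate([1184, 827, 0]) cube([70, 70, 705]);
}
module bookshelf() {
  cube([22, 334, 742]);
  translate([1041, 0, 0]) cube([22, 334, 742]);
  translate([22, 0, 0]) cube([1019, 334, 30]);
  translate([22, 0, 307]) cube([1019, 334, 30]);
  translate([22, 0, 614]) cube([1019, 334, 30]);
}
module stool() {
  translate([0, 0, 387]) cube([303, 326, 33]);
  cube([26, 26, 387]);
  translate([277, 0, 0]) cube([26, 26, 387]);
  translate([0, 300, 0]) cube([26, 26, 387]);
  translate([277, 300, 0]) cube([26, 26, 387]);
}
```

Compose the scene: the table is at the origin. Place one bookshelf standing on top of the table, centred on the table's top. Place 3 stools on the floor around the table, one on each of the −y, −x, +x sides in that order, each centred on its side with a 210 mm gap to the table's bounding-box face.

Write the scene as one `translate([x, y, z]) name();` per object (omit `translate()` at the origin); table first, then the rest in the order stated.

table();
translate([111, 297, 736]) bookshelf();
translate([491, -536, 0]) stool();
translate([-513, 301, 0]) stool();
translate([1495, 301, 0]) stool();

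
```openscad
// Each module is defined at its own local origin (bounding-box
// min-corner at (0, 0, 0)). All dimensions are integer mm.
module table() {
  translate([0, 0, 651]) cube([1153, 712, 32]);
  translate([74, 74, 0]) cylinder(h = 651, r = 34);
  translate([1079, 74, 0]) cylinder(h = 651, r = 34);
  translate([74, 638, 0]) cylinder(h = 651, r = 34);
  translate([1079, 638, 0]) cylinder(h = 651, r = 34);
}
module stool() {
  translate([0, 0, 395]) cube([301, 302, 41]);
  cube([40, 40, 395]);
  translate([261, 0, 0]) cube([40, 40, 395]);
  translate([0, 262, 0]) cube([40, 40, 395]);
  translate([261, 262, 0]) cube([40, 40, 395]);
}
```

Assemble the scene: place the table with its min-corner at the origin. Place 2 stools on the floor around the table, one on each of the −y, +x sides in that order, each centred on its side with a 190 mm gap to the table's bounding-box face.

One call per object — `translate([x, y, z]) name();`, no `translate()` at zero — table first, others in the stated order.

table();
translate([426, -492, 0]) stool();
translate([1343, 205, 0]) stool();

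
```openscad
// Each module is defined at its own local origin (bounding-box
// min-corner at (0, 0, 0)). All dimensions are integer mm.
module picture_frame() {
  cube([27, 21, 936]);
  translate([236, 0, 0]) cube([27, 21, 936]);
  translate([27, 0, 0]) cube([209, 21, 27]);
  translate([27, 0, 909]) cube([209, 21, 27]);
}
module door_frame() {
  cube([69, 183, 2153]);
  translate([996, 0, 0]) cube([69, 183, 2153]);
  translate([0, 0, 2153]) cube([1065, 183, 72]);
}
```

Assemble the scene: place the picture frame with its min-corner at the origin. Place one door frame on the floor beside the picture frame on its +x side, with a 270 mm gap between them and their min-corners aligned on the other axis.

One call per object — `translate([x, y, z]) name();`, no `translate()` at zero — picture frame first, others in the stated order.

picture_frame();
translate([533, 0, 0]) door_frame();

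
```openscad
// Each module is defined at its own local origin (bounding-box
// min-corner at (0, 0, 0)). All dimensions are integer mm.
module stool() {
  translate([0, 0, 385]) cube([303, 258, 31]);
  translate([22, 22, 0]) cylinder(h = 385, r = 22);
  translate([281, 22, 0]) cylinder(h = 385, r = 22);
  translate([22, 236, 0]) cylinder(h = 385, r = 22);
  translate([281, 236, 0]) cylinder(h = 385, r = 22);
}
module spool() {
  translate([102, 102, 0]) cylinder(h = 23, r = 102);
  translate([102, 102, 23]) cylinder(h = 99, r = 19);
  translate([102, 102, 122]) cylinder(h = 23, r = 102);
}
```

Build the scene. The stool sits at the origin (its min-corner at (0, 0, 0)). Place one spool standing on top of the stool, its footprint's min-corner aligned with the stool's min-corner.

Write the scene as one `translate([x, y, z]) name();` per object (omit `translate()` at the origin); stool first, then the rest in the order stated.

stool();
translate([0, 0, 416]) spool();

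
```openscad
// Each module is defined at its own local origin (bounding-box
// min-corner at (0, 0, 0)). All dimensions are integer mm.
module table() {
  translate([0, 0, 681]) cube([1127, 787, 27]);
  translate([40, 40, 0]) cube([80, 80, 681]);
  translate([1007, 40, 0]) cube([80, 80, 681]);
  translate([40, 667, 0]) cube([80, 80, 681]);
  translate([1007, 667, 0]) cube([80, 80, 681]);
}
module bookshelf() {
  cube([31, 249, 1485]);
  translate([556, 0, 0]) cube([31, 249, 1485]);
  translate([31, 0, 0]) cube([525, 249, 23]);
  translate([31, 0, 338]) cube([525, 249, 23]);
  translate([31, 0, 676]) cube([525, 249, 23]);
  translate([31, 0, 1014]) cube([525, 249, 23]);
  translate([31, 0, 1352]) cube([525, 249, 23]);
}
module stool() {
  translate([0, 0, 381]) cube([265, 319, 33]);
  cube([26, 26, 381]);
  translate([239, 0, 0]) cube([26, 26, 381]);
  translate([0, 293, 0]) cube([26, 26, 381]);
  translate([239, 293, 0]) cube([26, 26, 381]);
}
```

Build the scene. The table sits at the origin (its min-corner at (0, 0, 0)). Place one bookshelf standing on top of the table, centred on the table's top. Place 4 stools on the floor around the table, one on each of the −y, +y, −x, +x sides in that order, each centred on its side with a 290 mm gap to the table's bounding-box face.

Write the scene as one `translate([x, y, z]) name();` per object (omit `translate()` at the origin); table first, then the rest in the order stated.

table();
translate([270, 269, 708]) bookshelf();
translate([431, -609, 0]) stool();
translate([431, 1077, 0]) stool();
translate([-555, 234, 0]) stool();
translate([1417, 234, 0]) stool();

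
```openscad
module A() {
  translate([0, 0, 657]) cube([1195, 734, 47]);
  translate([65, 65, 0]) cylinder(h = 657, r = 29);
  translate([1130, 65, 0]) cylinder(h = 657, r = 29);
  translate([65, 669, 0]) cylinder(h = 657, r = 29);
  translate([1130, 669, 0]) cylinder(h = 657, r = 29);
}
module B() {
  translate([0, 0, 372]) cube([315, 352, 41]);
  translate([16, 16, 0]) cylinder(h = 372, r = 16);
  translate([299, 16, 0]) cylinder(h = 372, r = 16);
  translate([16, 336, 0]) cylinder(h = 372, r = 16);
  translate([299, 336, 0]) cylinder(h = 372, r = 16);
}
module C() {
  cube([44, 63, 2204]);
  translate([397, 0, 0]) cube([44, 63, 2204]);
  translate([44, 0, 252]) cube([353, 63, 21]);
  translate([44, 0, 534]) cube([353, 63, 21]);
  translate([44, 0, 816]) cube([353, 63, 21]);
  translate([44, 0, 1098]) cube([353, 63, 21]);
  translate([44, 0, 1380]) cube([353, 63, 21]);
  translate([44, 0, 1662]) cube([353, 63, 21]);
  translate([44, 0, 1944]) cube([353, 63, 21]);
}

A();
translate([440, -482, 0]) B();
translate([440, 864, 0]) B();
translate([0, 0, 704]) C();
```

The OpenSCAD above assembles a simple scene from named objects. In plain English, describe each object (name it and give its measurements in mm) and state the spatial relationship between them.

A is a table: top 1195 mm (x) × 734 mm (y), 47 mm thick, upper face at z = 704 mm, on four round legs of 58 mm diameter, each leg's bounding box inset 36 mm from the nearest pair of top edges, running from z = 0 to the bottom of the top.

B is a four-legged stool. The seat is 315×352 mm, 41 mm thick, top at z = 413 mm. It stands on four round legs, each 32 mm in diameter, from z = 0 to the seat underside, each leg's axis is inset half a diameter from the nearest pair of seat edges (so the leg's bounding box is flush with the corner).

C is a straight ladder. Two 44×63 mm vertical rails, 2204 mm tall, stand 441 mm apart (outside-to-outside) with their front faces coplanar on the −y side. 7 rungs, each 63 mm deep and 21 mm tall, span between the inner faces of the rails, front faces flush with the rails. The lowest rung's underside is at z = 252 mm and rungs are spaced 282 mm apart (underside to underside).

Two stools sit around the table at the −y, +y sides. The ladder is on top of the table.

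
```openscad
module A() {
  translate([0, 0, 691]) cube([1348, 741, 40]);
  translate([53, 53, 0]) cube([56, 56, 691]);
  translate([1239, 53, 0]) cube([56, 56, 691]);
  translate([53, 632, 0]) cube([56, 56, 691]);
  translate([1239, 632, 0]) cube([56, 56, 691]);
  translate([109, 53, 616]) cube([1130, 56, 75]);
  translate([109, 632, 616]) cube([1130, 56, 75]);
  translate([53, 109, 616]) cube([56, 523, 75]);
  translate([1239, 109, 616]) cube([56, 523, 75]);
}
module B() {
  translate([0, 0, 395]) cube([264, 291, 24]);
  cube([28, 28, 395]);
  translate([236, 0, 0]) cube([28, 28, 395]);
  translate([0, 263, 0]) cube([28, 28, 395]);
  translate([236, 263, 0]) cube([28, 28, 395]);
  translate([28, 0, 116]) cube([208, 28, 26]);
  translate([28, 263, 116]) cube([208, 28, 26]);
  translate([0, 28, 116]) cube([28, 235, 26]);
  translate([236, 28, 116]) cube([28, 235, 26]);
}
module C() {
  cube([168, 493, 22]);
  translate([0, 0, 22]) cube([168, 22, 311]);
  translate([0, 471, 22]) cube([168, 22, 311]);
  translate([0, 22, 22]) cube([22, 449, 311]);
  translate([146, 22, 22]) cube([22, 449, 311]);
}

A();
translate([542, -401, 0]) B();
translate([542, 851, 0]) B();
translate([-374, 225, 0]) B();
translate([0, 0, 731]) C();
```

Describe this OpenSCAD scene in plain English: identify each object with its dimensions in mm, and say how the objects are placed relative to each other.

A is a table: top 1348 mm (x) × 741 mm (y), 40 mm thick, upper face at z = 731 mm, on four 56×56 mm square legs, each inset 53 mm from the nearest pair of top edges, running from z = 0 to the bottom of the top. Four apron rails, 56 mm thick and 75 mm tall, run between adjacent legs with their top edges flush with the underside of the top and their outer faces flush with the legs' outer faces.

B is a four-legged stool. The seat is 264×291 mm, 24 mm thick, top at z = 419 mm. It stands on four square legs, each 28×28 mm in cross-section, from z = 0 to the seat underside, each flush with a corner of the seat. Four stretchers, 28 mm wide and 26 mm tall, connect adjacent legs with their undersides at z = 116 mm, each running between the inner faces of the legs it joins and aligned with the legs' outer faces on the other axis.

C is an open-topped rectangular box: outside dimensions 168×493×333 mm, with a uniform wall and base thickness of 22 mm. The base is a full 168×493 slab on the floor; four walls sit on top of the base. The front and back walls (the −y and +y sides) span the full width; the two side walls fit between them.

Three stools sit around the table at the −y, +y, −x sides. The open box is on top of the table.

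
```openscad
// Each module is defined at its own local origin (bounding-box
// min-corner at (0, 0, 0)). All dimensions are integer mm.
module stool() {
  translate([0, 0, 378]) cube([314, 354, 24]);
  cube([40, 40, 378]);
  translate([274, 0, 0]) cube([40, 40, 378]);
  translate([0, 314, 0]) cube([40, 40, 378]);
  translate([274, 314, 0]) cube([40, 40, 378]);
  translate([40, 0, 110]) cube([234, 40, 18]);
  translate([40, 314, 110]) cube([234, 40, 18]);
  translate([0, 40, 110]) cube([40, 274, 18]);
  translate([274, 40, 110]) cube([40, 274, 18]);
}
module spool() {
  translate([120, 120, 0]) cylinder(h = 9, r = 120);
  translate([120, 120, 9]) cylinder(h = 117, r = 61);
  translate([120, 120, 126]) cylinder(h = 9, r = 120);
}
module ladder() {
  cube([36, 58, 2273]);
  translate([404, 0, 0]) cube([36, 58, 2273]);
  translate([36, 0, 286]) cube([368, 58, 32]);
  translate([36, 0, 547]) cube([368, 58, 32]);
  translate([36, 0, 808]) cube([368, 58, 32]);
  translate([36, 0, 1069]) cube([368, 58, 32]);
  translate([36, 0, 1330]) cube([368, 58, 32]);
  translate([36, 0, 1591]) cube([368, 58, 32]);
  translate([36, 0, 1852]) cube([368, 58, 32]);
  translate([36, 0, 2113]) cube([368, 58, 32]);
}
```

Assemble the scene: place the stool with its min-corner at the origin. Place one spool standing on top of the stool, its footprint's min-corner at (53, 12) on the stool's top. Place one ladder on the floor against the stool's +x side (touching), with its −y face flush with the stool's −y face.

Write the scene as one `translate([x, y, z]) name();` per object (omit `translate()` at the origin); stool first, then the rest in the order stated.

stool();
translate([53, 12, 402]) spool();
translate([314, 0, 0]) ladder();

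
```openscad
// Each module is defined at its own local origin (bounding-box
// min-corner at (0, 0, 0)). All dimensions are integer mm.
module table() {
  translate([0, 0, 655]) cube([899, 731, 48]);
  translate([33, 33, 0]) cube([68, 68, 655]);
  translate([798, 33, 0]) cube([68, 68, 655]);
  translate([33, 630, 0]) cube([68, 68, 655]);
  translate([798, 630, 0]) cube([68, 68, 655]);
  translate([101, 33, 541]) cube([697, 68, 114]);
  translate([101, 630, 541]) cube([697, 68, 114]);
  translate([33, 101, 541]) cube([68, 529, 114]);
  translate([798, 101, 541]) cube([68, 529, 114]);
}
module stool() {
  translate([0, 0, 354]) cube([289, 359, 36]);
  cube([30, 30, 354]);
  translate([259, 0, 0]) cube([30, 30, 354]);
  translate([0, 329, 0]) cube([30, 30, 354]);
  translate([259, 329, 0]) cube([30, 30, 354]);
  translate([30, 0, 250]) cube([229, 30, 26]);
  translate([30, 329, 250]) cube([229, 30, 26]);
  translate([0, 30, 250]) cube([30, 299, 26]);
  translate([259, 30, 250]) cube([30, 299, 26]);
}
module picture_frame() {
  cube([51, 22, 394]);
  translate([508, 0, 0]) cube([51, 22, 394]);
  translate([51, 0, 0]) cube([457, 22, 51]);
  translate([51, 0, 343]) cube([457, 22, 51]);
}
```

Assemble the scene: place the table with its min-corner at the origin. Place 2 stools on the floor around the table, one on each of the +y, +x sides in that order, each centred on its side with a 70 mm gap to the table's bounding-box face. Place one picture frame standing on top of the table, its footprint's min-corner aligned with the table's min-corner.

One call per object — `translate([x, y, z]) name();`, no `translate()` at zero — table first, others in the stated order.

table();
translate([305, 801, 0]) stool();
translate([969, 186, 0]) stool();
translate([0, 0, 703]) picture_frame();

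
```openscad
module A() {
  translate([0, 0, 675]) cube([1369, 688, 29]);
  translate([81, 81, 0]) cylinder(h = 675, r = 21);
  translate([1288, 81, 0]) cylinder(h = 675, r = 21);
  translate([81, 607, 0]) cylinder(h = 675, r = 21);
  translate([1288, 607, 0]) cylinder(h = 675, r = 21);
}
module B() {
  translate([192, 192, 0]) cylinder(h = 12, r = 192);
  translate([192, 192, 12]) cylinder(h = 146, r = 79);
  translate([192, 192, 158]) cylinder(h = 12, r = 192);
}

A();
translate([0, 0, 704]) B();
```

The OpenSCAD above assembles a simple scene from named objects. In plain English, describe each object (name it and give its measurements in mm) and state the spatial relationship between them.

A is a table: top 1369 mm (x) × 688 mm (y), 29 mm thick, upper face at z = 704 mm, on four round legs of 42 mm diameter, each leg's bounding box inset 60 mm from the nearest pair of top edges, running from z = 0 to the bottom of the top.

B is a spool: two coaxial disc flanges of radius 192 mm and thickness 12 mm, joined by a core cylinder of radius 79 mm and height 146 mm. The lower flange rests on z = 0 and the three cylinders share a vertical axis.

The spool is on top of the table.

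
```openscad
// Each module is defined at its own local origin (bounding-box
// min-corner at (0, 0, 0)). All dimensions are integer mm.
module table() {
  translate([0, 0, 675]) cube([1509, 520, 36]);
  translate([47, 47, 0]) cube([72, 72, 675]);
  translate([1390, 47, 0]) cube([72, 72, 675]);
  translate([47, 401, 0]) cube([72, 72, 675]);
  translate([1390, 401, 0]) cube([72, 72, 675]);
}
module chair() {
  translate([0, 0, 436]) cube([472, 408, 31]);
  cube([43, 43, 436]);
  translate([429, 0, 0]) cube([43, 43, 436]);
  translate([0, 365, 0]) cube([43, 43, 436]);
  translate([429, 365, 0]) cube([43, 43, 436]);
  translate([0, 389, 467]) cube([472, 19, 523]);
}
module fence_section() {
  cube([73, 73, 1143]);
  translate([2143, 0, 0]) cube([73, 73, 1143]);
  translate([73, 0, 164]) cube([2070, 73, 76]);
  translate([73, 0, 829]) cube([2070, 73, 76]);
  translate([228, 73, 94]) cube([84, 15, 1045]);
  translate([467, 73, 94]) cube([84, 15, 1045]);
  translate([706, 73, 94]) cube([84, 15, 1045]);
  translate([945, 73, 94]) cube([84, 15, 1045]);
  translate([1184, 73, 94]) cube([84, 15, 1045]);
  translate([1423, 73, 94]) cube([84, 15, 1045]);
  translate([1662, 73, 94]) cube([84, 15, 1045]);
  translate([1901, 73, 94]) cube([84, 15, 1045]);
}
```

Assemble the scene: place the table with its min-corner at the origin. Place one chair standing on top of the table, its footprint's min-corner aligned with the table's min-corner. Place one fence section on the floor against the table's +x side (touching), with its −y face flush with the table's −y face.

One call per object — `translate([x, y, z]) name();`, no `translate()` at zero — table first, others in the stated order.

table();
translate([0, 0, 711]) chair();
translate([1509, 0, 0]) fence_section();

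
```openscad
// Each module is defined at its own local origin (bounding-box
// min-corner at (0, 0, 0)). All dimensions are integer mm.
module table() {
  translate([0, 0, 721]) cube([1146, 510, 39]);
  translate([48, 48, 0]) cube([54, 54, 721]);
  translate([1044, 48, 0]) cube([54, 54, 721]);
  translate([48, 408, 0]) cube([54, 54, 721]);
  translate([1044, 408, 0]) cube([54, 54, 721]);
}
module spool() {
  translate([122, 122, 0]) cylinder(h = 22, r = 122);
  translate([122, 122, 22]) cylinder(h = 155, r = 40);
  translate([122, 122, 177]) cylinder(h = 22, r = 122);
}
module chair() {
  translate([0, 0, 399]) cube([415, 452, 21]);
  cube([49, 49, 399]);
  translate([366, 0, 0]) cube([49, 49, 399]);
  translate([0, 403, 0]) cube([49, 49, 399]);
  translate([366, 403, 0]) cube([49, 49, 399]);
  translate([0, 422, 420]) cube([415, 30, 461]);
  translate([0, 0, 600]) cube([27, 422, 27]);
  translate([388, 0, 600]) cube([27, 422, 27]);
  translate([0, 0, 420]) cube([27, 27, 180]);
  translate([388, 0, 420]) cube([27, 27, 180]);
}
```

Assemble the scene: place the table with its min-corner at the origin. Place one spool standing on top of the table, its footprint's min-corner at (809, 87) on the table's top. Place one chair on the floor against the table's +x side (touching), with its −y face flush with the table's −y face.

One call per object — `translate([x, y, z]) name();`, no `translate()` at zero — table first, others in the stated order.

table();
translate([809, 87, 760]) spool();
translate([1146, 0, 0]) chair();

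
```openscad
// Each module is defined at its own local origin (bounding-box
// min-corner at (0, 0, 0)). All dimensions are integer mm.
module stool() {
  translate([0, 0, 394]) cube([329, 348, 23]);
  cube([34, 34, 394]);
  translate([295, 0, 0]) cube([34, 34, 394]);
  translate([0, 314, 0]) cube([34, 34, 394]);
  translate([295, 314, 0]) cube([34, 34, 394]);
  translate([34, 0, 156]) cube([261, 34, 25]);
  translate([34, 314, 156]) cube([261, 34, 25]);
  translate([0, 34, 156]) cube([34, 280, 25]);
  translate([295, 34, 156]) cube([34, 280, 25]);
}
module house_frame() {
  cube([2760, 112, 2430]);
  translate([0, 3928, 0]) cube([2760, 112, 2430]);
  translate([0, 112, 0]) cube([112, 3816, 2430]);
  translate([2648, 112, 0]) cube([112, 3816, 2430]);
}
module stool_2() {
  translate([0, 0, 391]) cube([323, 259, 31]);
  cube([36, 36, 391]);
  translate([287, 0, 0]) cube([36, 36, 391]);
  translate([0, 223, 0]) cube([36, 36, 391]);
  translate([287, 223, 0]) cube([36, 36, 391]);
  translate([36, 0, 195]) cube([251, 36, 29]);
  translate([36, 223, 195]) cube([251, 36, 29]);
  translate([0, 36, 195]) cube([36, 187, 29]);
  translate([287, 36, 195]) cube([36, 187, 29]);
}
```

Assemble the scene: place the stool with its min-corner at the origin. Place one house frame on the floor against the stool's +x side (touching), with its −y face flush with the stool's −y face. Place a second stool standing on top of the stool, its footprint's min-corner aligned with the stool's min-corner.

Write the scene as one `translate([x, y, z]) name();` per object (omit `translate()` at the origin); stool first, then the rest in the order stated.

stool();
translate([329, 0, 0]) house_frame();
translate([0, 0, 417]) stool_2();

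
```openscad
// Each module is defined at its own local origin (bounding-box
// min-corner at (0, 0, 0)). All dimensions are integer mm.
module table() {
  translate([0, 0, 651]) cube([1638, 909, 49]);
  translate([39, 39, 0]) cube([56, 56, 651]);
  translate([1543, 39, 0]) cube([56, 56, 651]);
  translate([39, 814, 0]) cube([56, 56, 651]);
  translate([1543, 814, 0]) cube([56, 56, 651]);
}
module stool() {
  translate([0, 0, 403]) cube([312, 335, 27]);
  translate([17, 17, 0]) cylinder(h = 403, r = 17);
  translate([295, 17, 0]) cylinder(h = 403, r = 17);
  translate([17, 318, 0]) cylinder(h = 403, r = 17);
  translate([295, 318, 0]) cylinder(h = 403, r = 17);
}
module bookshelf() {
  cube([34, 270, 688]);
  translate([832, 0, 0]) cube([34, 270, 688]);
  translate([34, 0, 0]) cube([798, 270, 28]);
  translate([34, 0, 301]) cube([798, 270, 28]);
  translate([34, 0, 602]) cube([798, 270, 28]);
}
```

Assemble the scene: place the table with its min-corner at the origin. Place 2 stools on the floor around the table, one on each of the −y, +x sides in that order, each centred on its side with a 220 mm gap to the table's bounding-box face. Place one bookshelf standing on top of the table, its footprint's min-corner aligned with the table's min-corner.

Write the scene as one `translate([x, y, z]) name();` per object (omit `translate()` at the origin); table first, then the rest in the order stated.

table();
translate([663, -555, 0]) stool();
translate([1858, 287, 0]) stool();
translate([0, 0, 700]) bookshelf();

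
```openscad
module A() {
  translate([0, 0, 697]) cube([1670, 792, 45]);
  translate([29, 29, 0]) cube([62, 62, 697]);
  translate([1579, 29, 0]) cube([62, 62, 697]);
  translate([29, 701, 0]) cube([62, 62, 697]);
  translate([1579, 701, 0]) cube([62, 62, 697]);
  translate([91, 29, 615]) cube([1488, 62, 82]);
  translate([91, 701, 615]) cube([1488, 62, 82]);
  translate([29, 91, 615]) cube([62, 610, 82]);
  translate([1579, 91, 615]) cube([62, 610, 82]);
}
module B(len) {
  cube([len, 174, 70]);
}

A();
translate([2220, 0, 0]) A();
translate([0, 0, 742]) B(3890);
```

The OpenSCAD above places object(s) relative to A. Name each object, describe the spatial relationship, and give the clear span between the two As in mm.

A is a table. B is a beam. A beam spans the tops of two tables. The clear span between the two tables is 550 mm.

Second table starts at x = 2220; first ends at x = 1670; clear span = 2220 − 1670 = 550 mm.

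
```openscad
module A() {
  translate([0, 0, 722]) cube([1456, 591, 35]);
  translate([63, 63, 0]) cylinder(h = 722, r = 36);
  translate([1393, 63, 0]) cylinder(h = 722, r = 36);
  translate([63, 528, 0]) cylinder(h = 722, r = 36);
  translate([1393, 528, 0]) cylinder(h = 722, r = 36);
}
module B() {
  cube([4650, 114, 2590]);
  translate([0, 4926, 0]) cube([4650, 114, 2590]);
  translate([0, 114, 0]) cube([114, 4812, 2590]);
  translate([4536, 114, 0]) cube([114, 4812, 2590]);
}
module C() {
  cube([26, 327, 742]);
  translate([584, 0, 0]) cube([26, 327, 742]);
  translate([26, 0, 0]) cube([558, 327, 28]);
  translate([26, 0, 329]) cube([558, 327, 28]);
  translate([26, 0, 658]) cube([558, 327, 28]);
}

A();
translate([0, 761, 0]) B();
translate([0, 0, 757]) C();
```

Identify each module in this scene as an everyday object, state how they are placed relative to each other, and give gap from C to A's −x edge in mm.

The bookshelf's min-x is at 0; the table's min-x is 0; gap = 0 mm.

A is a table. B is a house frame. C is a bookshelf. The house frame is on the floor beside the table on its +y side. The bookshelf is on top of the table. The gap from the bookshelf to the table's −x edge is 0 mm.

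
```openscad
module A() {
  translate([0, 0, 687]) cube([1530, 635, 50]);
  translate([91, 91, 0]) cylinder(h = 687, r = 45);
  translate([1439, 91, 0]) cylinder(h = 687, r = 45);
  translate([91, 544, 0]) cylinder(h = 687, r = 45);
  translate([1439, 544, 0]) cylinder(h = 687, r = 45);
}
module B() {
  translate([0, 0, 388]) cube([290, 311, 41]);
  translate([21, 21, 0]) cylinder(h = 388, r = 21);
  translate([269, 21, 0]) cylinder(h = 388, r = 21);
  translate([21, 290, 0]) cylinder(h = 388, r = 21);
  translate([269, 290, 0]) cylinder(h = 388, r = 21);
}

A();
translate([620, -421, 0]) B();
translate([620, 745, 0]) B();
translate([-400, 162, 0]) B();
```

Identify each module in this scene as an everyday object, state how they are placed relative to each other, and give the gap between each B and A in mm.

A is a table. B is a stool. Three stools sit around the table at the −y, +y, −x sides. The gap between each stool and the table is 110 mm.

Each stool's nearest face is 110 mm from the table's bounding box.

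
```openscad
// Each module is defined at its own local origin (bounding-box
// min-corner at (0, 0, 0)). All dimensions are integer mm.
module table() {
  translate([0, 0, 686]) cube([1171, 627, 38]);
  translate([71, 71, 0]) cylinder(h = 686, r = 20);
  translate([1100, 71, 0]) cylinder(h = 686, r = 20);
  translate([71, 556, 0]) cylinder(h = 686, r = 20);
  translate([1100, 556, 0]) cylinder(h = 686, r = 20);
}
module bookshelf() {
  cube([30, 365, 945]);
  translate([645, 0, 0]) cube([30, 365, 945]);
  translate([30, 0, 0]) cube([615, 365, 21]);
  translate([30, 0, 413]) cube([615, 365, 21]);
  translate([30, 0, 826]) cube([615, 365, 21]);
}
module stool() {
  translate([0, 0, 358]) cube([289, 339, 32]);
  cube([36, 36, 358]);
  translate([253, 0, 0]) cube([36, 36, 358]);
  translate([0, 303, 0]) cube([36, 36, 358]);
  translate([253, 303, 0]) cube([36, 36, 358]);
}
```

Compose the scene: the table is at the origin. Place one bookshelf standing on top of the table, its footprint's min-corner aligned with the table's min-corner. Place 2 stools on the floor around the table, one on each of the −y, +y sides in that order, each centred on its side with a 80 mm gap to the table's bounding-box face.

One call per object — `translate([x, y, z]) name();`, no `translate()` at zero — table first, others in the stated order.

table();
translate([0, 0, 724]) bookshelf();
translate([441, -419, 0]) stool();
translate([441, 707, 0]) stool();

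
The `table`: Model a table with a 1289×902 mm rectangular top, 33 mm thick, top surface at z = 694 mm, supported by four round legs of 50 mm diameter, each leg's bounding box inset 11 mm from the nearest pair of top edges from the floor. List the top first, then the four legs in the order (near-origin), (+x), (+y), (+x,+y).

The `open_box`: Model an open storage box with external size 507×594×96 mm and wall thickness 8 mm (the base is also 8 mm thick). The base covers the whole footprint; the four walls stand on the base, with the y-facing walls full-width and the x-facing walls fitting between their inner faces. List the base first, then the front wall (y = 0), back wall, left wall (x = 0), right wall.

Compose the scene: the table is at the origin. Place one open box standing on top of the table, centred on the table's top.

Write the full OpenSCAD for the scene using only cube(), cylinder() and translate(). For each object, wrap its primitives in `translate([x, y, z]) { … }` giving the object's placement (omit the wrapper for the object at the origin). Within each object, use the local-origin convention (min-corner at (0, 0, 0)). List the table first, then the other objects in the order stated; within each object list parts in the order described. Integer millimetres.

translate([0, 0, 661]) cube([1289, 902, 33]);
translate([36, 36, 0]) cylinder(h = 661, r = 25);
translate([1253, 36, 0]) cylinder(h = 661, r = 25);
translate([36, 866, 0]) cylinder(h = 661, r = 25);
translate([1253, 866, 0]) cylinder(h = 661, r = 25);
translate([391, 154, 694]) {
  cube([507, 594, 8]);
  translate([0, 0, 8]) cube([507, 8, 88]);
  translate([0, 586, 8]) cube([507, 8, 88]);
  translate([0, 8, 8]) cube([8, 578, 88]);
  translate([499, 8, 8]) cube([8, 578, 88]);
}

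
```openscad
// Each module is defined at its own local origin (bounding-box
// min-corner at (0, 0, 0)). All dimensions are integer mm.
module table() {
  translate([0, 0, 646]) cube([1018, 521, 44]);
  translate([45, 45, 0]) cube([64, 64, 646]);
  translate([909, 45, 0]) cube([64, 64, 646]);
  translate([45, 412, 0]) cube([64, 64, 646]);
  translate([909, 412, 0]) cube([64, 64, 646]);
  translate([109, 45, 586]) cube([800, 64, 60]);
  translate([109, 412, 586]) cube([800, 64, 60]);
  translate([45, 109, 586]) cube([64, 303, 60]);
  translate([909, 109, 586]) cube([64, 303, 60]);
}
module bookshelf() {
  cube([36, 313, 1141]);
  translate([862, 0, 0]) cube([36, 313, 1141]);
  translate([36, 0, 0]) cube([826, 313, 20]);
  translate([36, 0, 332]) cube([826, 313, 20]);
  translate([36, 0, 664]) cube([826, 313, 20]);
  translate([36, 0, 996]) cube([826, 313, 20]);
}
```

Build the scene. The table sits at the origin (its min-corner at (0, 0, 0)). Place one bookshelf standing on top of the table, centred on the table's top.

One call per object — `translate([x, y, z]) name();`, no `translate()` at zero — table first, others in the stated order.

table();
translate([60, 104, 690]) bookshelf();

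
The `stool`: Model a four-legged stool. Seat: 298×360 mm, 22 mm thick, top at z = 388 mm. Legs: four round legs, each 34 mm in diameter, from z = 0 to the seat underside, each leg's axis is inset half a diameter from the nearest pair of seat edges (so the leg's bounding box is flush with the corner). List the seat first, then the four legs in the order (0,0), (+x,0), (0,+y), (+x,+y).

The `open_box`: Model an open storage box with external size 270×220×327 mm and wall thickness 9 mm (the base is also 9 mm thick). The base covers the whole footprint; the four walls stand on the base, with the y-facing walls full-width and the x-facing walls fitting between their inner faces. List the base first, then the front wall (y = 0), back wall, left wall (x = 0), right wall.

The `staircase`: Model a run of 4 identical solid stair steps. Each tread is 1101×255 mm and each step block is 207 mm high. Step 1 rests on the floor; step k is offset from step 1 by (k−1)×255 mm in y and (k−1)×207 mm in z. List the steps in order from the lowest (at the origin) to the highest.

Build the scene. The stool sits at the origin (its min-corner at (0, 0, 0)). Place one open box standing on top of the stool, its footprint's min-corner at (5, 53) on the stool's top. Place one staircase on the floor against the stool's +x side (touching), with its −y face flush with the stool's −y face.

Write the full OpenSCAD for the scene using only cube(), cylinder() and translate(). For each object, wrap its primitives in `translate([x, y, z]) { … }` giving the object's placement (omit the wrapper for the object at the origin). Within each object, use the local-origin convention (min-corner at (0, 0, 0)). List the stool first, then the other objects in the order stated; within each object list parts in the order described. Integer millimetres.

translate([0, 0, 366]) cube([298, 360, 22]);
translate([17, 17, 0]) cylinder(h = 366, r = 17);
translate([281, 17, 0]) cylinder(h = 366, r = 17);
translate([17, 343, 0]) cylinder(h = 366, r = 17);
translate([281, 343, 0]) cylinder(h = 366, r = 17);
translate([5, 53, 388]) {
  cube([270, 220, 9]);
  translate([0, 0, 9]) cube([270, 9, 318]);
  translate([0, 211, 9]) cube([270, 9, 318]);
  translate([0, 9, 9]) cube([9, 202, 318]);
  translate([261, 9, 9]) cube([9, 202, 318]);
}
translate([298, 0, 0]) {
  cube([1101, 255, 207]);
  translate([0, 255, 207]) cube([1101, 255, 207]);
  translate([0, 510, 414]) cube([1101, 255, 207]);
  translate([0, 765, 621]) cube([1101, 255, 207]);
}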